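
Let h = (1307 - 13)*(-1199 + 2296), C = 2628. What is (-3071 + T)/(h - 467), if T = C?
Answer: -443/1419051 ≈ -0.00031218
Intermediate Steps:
h = 1419518 (h = 1294*1097 = 1419518)
T = 2628
(-3071 + T)/(h - 467) = (-3071 + 2628)/(1419518 - 467) = -443/1419051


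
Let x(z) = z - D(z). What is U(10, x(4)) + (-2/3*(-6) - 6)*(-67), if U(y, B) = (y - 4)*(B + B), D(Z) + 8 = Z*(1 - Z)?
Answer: 422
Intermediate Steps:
D(Z) = -8 + Z*(1 - Z)
x(z) = 8 + z**2 (x(z) = z - (-8 + z - z**2) = z + (8 + z**2 - z) = 8 + z**2)
U(y, B) = 2*B*(-4 + y) (U(y, B) = (-4 + y)*(2*B) = 2*B*(-4 + y))
U(10, x(4)) + (-2/3*(-6) - 6)*(-67) = 2*(8 + 4**2)*(-4 + 10) + (-2/3*(-6) - 6)*(-67) = 2*(8 + 16)*6 + (-2*1/3*(-6) - 6)*(-67) = 2*24*6 + (-2/3*(-6) - 6)*(-67) = 288 + (4 - 6)*(-67) = 288 - 2*(-67) = 288 + 134 = 422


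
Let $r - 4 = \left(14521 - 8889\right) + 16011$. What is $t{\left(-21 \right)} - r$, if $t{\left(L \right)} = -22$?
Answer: $-21669$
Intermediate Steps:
$r = 21647$ ($r = 4 + \left(\left(14521 - 8889\right) + 16011\right) = 4 + \left(5632 + 16011\right) = 4 + 21643 = 21647$)
$t{\left(-21 \right)} - r = -22 - 21647 = -21669$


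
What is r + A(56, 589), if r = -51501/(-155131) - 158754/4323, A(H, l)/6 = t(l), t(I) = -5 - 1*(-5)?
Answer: -8135009317/223543771 ≈ -36.391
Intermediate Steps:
t(I) = 0 (t(I) = -5 + 5 = 0)
A(H, l) = 0 (A(H, l) = 6*0 = 0)
r = -8135009317/223543771 (r = -51501*(-1/155131) - 158754*1/4323 = 51501/155131 - 52918/1441 = -8135009317/223543771 ≈ -36.391)
r + A(56, 589) = -8135009317/223543771 + 0 = -8135009317/223543771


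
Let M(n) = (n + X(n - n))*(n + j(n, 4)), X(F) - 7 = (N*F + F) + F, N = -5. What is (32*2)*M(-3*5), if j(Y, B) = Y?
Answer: 15360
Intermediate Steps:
X(F) = 7 - 3*F (X(F) = 7 + ((-5*F + F) + F) = 7 + (-4*F + F) = 7 - 3*F)
M(n) = 2*n*(7 + n) (M(n) = (n + (7 - 3*(n - n)))*(n + n) = (n + (7 - 3*0))*(2*n) = (n + (7 + 0))*(2*n) = (n + 7)*(2*n) = (7 + n)*(2*n) = 2*n*(7 + n))
(32*2)*M(-3*5) = (32*2)*(2*(-3*5)*(7 - 3*5)) = 64*(2*(-15)*(7 - 15)) = 64*(2*(-15)*(-8)) = 64*240 = 15360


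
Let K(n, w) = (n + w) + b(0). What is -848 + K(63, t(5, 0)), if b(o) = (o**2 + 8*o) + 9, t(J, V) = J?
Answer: -771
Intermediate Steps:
b(o) = 9 + o**2 + 8*o
K(n, w) = 9 + n + w (K(n, w) = (n + w) + (9 + 0**2 + 8*0) = (n + w) + (9 + 0 + 0) = (n + w) + 9 = 9 + n + w)
-848 + K(63, t(5, 0)) = -848 + (9 + 63 + 5) = -848 + 77 = -771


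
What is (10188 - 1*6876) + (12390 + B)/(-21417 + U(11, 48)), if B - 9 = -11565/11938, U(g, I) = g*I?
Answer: 275258325829/83124294 ≈ 3311.4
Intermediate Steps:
U(g, I) = I*g
B = 95877/11938 (B = 9 - 11565/11938 = 95877/11938 ≈ 8.0313)
(10188 - 1*6876) + (12390 + B)/(-21417 + U(11, 48)) = (10188 - 1*6876) + (12390 + 95877/11938)/(-21417 + 48*11) = (10188 - 6876) + 148007697/(11938*(-21417 + 528)) = 3312 + (148007697/11938)/(-20889) = 3312 + (148007697/11938)*(-1/20889) = 3312 - 49335899/83124294 = 275258325829/83124294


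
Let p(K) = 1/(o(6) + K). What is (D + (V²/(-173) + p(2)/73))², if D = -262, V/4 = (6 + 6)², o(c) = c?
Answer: 48500105508486025/10207465024 ≈ 4.7514e+6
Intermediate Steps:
V = 576 (V = 4*(6 + 6)² = 4*12² = 4*144 = 576)
p(K) = 1/(6 + K)
(D + (V²/(-173) + p(2)/73))² = (-262 + (576²/(-173) + 1/((6 + 2)*73)))² = (-262 + (331776*(-1/173) + (1/73)/8))² = (-262 + (-331776/173 + (⅛)*(1/73)))² = (-262 + (-331776/173 + 1/584))² = (-262 - 193757011/101032)² = (-220227395/101032)² = 48500105508486025/10207465024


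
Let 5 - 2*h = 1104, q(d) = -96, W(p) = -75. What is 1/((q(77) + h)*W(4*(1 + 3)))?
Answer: 2/96825 ≈ 2.0656e-5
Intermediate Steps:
h = -1099/2 (h = 5/2 - ½*1104 = 5/2 - 552 = -1099/2 ≈ -549.50)
1/((q(77) + h)*W(4*(1 + 3))) = 1/(-96 - 1099/2*(-75)) = -1/75/(-1291/2) = -2/1291*(-1/75) = 2/96825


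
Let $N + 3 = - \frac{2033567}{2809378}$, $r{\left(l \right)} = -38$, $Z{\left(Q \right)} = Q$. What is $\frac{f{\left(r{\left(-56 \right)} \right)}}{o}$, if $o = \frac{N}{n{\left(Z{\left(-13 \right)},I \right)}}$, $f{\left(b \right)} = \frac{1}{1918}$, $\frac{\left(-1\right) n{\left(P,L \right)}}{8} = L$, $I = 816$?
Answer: $\frac{9169809792}{10032771259} \approx 0.91399$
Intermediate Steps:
$n{\left(P,L \right)} = - 8 L$
$f{\left(b \right)} = \frac{1}{1918}$
$N = - \frac{10461701}{2809378}$ ($N = -3 - \frac{2033567}{2809378} = - \frac{10461701}{2809378} \approx -3.7239$)
$o = \frac{10461701}{18339619584}$ ($o = - \frac{10461701}{2809378 \left(\left(-8\right) 816\right)} = - \frac{10461701}{2809378 \left(-6528\right)} = \left(- \frac{10461701}{2809378}\right) \left(- \frac{1}{6528}\right) = \frac{10461701}{18339619584} \approx 0.00057044$)
$\frac{f{\left(r{\left(-56 \right)} \right)}}{o} = \frac{1}{1918 \cdot \frac{10461701}{18339619584}} = \frac{1}{1918} \cdot \frac{18339619584}{10461701} = \frac{9169809792}{10032771259}$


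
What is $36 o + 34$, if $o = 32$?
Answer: $1186$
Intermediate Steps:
$36 o + 34 = 36 \cdot 32 + 34 = 1152 + 34 = 1186$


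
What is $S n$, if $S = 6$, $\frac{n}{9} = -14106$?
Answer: $-761724$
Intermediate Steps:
$n = -126954$ ($n = 9 \left(-14106\right) = -126954$)
$S n = 6 \left(-126954\right) = -761724$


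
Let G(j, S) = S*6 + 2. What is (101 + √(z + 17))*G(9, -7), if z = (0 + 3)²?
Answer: -4040 - 40*√26 ≈ -4244.0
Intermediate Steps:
G(j, S) = 2 + 6*S (G(j, S) = 6*S + 2 = 2 + 6*S)
z = 9 (z = 3² = 9)
(101 + √(z + 17))*G(9, -7) = (101 + √(9 + 17))*(2 + 6*(-7)) = (101 + √26)*(2 - 42) = (101 + √26)*(-40) = -4040 - 40*√26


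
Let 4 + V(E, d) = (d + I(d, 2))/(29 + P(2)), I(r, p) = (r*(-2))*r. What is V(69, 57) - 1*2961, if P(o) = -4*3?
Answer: -56846/17 ≈ -3343.9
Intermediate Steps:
P(o) = -12
I(r, p) = -2*r² (I(r, p) = (-2*r)*r = -2*r²)
V(E, d) = -4 - 2*d²/17 + d/17 (V(E, d) = -4 + (d - 2*d²)/(29 - 12) = -4 + (d - 2*d²)/17 = -4 + (d - 2*d²)*(1/17) = -4 + (-2*d²/17 + d/17) = -4 - 2*d²/17 + d/17)
V(69, 57) - 1*2961 = (-4 - 2/17*57² + (1/17)*57) - 1*2961 = (-4 - 2/17*3249 + 57/17) - 2961 = (-4 - 6498/17 + 57/17) - 2961 = -6509/17 - 2961 = -56846/17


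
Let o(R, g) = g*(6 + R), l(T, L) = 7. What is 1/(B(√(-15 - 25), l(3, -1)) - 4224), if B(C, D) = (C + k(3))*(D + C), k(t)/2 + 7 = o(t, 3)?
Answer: -498/1995077 - 47*I*√10/7980308 ≈ -0.00024961 - 1.8624e-5*I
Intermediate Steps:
k(t) = 22 + 6*t (k(t) = -14 + 2*(3*(6 + t)) = -14 + 2*(18 + 3*t) = -14 + (36 + 6*t) = 22 + 6*t)
B(C, D) = (40 + C)*(C + D) (B(C, D) = (C + (22 + 6*3))*(D + C) = (C + (22 + 18))*(C + D) = (C + 40)*(C + D) = (40 + C)*(C + D))
1/(B(√(-15 - 25), l(3, -1)) - 4224) = 1/(((√(-15 - 25))² + 40*√(-15 - 25) + 40*7 + √(-15 - 25)*7) - 4224) = 1/(((√(-40))² + 40*√(-40) + 280 + √(-40)*7) - 4224) = 1/(((2*I*√10)² + 40*(2*I*√10) + 280 + (2*I*√10)*7) - 4224) = 1/((-40 + 80*I*√10 + 280 + 14*I*√10) - 4224) = 1/((240 + 94*I*√10) - 4224) = 1/(-3984 + 94*I*√10)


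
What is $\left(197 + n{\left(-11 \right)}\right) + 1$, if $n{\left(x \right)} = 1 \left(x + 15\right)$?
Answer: $202$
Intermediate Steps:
$n{\left(x \right)} = 15 + x$ ($n{\left(x \right)} = 1 \left(15 + x\right) = 15 + x$)
$\left(197 + n{\left(-11 \right)}\right) + 1 = \left(197 + \left(15 - 11\right)\right) + 1 = \left(197 + 4\right) + 1 = 201 + 1 = 202$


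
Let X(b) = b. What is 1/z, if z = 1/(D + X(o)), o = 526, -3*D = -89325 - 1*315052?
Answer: 405955/3 ≈ 1.3532e+5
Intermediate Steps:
D = 404377/3 (D = -(-89325 - 1*315052)/3 = -(-89325 - 315052)/3 = -⅓*(-404377) = 404377/3 ≈ 1.3479e+5)
z = 3/405955 (z = 1/(404377/3 + 526) = 1/(405955/3) = 3/405955 ≈ 7.3900e-6)
1/z = 1/(3/405955) = 405955/3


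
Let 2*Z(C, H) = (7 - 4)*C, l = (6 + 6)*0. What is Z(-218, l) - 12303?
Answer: -12630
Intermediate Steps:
l = 0 (l = 12*0 = 0)
Z(C, H) = 3*C/2 (Z(C, H) = ((7 - 4)*C)/2 = (3*C)/2 = 3*C/2)
Z(-218, l) - 12303 = (3/2)*(-218) - 12303 = -327 - 12303 = -12630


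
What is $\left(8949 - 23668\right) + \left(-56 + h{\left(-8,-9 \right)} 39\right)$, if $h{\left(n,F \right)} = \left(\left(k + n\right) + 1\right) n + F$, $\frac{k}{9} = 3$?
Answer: $-21366$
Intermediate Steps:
$k = 27$ ($k = 9 \cdot 3 = 27$)
$h{\left(n,F \right)} = F + n \left(28 + n\right)$ ($h{\left(n,F \right)} = \left(\left(27 + n\right) + 1\right) n + F = \left(28 + n\right) n + F = n \left(28 + n\right) + F = F + n \left(28 + n\right)$)
$\left(8949 - 23668\right) + \left(-56 + h{\left(-8,-9 \right)} 39\right) = \left(8949 - 23668\right) + \left(-56 + \left(-9 + \left(-8\right)^{2} + 28 \left(-8\right)\right) 39\right) = -14719 + \left(-56 + \left(-9 + 64 - 224\right) 39\right) = -14719 - 6647 = -21366$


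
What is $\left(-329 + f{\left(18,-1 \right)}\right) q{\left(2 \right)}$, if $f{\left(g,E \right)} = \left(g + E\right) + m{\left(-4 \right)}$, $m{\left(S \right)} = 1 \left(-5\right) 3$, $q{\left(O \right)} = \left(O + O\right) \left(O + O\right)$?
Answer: $-5232$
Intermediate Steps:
$q{\left(O \right)} = 4 O^{2}$ ($q{\left(O \right)} = 2 O 2 O = 4 O^{2}$)
$m{\left(S \right)} = -15$ ($m{\left(S \right)} = \left(-5\right) 3 = -15$)
$f{\left(g,E \right)} = -15 + E + g$ ($f{\left(g,E \right)} = \left(g + E\right) - 15 = \left(E + g\right) - 15 = -15 + E + g$)
$\left(-329 + f{\left(18,-1 \right)}\right) q{\left(2 \right)} = \left(-329 - -2\right) 4 \cdot 2^{2} = \left(-329 + 2\right) 4 \cdot 4 = \left(-327\right) 16 = -5232$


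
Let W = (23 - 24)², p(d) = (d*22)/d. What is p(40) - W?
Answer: 21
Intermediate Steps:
p(d) = 22 (p(d) = (22*d)/d = 22)
W = 1 (W = (-1)² = 1)
p(40) - W = 22 - 1*1 = 22 - 1 = 21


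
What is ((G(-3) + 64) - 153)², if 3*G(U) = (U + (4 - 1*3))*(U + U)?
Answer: 7225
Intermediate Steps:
G(U) = 2*U*(1 + U)/3 (G(U) = ((U + (4 - 1*3))*(U + U))/3 = ((U + (4 - 3))*(2*U))/3 = ((U + 1)*(2*U))/3 = ((1 + U)*(2*U))/3 = (2*U*(1 + U))/3 = 2*U*(1 + U)/3)
((G(-3) + 64) - 153)² = (((⅔)*(-3)*(1 - 3) + 64) - 153)² = (((⅔)*(-3)*(-2) + 64) - 153)² = ((4 + 64) - 153)² = (68 - 153)² = (-85)² = 7225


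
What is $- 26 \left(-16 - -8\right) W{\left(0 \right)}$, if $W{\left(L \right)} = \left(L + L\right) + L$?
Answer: $0$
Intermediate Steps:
$W{\left(L \right)} = 3 L$ ($W{\left(L \right)} = 2 L + L = 3 L$)
$- 26 \left(-16 - -8\right) W{\left(0 \right)} = - 26 \left(-16 - -8\right) 3 \cdot 0 = - 26 \left(-16 + 8\right) 0 = \left(-26\right) \left(-8\right) 0 = 208 \cdot 0 = 0$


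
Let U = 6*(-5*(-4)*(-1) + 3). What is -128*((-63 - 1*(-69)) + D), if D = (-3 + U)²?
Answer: -1411968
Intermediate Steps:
U = -102 (U = 6*(20*(-1) + 3) = 6*(-20 + 3) = 6*(-17) = -102)
D = 11025 (D = (-3 - 102)² = (-105)² = 11025)
-128*((-63 - 1*(-69)) + D) = -128*((-63 - 1*(-69)) + 11025) = -128*((-63 + 69) + 11025) = -128*(6 + 11025) = -128*11031 = -1411968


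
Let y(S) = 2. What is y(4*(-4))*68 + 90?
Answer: 226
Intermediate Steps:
y(4*(-4))*68 + 90 = 2*68 + 90 = 136 + 90 = 226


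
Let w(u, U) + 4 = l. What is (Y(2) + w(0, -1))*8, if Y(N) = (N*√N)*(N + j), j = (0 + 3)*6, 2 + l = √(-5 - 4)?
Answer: -48 + 24*I + 320*√2 ≈ 404.55 + 24.0*I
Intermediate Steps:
l = -2 + 3*I (l = -2 + √(-5 - 4) = -2 + √(-9) = -2 + 3*I ≈ -2.0 + 3.0*I)
w(u, U) = -6 + 3*I (w(u, U) = -4 + (-2 + 3*I) = -6 + 3*I)
j = 18 (j = 3*6 = 18)
Y(N) = N^(3/2)*(18 + N) (Y(N) = (N*√N)*(N + 18) = N^(3/2)*(18 + N))
(Y(2) + w(0, -1))*8 = (2^(3/2)*(18 + 2) + (-6 + 3*I))*8 = ((2*√2)*20 + (-6 + 3*I))*8 = (40*√2 + (-6 + 3*I))*8 = (-6 + 3*I + 40*√2)*8 = -48 + 24*I + 320*√2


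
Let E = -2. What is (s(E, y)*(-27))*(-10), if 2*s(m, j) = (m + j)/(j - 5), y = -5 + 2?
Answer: 675/8 ≈ 84.375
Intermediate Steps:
y = -3
s(m, j) = (j + m)/(2*(-5 + j)) (s(m, j) = ((m + j)/(j - 5))/2 = ((j + m)/(-5 + j))/2 = (j + m)/(2*(-5 + j)))
(s(E, y)*(-27))*(-10) = (((-3 - 2)/(2*(-5 - 3)))*(-27))*(-10) = (((1/2)*(-5)/(-8))*(-27))*(-10) = (((1/2)*(-1/8)*(-5))*(-27))*(-10) = ((5/16)*(-27))*(-10) = -135/16*(-10) = 675/8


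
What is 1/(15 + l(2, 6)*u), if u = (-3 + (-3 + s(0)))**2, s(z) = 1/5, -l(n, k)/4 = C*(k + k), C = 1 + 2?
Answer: -25/120729 ≈ -0.00020708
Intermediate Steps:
C = 3
l(n, k) = -24*k (l(n, k) = -12*(k + k) = -12*2*k = -24*k)
s(z) = 1/5
u = 841/25 (u = (-3 + (-3 + 1/5))**2 = (-3 - 14/5)**2 = (-29/5)**2 = 841/25 ≈ 33.640)
1/(15 + l(2, 6)*u) = 1/(15 - 24*6*(841/25)) = 1/(15 - 144*841/25) = 1/(15 - 121104/25) = 1/(-120729/25) = -25/120729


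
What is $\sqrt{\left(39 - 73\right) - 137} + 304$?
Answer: $304 + 3 i \sqrt{19} \approx 304.0 + 13.077 i$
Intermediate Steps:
$\sqrt{\left(39 - 73\right) - 137} + 304 = \sqrt{-34 - 137} + 304 = \sqrt{-171} + 304 = 3 i \sqrt{19} + 304 = 304 + 3 i \sqrt{19}$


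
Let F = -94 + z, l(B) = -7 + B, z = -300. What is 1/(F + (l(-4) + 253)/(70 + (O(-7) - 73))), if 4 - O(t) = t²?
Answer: -24/9577 ≈ -0.0025060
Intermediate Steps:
F = -394 (F = -94 - 300 = -394)
O(t) = 4 - t²
1/(F + (l(-4) + 253)/(70 + (O(-7) - 73))) = 1/(-394 + ((-7 - 4) + 253)/(70 + ((4 - 1*(-7)²) - 73))) = 1/(-394 + (-11 + 253)/(70 + ((4 - 1*49) - 73))) = 1/(-394 + 242/(70 + ((4 - 49) - 73))) = 1/(-394 + 242/(70 + (-45 - 73))) = 1/(-394 + 242/(70 - 118)) = 1/(-394 + 242/(-48)) = 1/(-394 + 242*(-1/48)) = 1/(-394 - 121/24) = 1/(-9577/24) = -24/9577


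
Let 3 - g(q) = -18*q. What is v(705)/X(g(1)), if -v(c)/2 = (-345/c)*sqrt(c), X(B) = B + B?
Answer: 23*sqrt(705)/987 ≈ 0.61874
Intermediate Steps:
g(q) = 3 + 18*q (g(q) = 3 - (-18)*q = 3 + 18*q)
X(B) = 2*B
v(c) = 690/sqrt(c) (v(c) = -2*(-345/c)*sqrt(c) = -(-690)/sqrt(c) = 690/sqrt(c))
v(705)/X(g(1)) = (690/sqrt(705))/((2*(3 + 18*1))) = (690*(sqrt(705)/705))/((2*(3 + 18))) = (46*sqrt(705)/47)/((2*21)) = (46*sqrt(705)/47)/42 = (46*sqrt(705)/47)*(1/42) = 23*sqrt(705)/987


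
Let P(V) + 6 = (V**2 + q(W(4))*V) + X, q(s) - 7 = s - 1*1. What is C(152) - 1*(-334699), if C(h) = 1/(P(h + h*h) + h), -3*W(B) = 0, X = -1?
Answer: 181065872348684/540981217 ≈ 3.3470e+5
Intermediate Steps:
W(B) = 0 (W(B) = -1/3*0 = 0)
q(s) = 6 + s (q(s) = 7 + (s - 1*1) = 7 + (s - 1) = 7 + (-1 + s) = 6 + s)
P(V) = -7 + V**2 + 6*V (P(V) = -6 + ((V**2 + (6 + 0)*V) - 1) = -6 + ((V**2 + 6*V) - 1) = -6 + (-1 + V**2 + 6*V) = -7 + V**2 + 6*V)
C(h) = 1/(-7 + (h + h**2)**2 + 6*h**2 + 7*h) (C(h) = 1/((-7 + (h + h*h)**2 + 6*(h + h*h)) + h) = 1/((-7 + (h + h**2)**2 + 6*(h + h**2)) + h) = 1/((-7 + (h + h**2)**2 + (6*h + 6*h**2)) + h) = 1/((-7 + (h + h**2)**2 + 6*h + 6*h**2) + h) = 1/(-7 + (h + h**2)**2 + 6*h**2 + 7*h))
C(152) - 1*(-334699) = 1/(-7 + 152 + 152**2*(1 + 152)**2 + 6*152*(1 + 152)) - 1*(-334699) = 1/(-7 + 152 + 23104*153**2 + 6*152*153) + 334699 = 1/(-7 + 152 + 23104*23409 + 139536) + 334699 = 1/(-7 + 152 + 540841536 + 139536) + 334699 = 1/540981217 + 334699 = 181065872348684/540981217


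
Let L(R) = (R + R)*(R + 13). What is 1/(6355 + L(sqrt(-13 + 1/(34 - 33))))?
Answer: -I/(-6331*I + 52*sqrt(3)) ≈ 0.00015792 - 2.2466e-6*I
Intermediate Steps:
L(R) = 2*R*(13 + R) (L(R) = (2*R)*(13 + R) = 2*R*(13 + R))
1/(6355 + L(sqrt(-13 + 1/(34 - 33)))) = 1/(6355 + 2*sqrt(-13 + 1/(34 - 33))*(13 + sqrt(-13 + 1/(34 - 33)))) = 1/(6355 + 2*sqrt(-13 + 1/1)*(13 + sqrt(-13 + 1/1))) = 1/(6355 + 2*sqrt(-13 + 1)*(13 + sqrt(-13 + 1))) = 1/(6355 + 2*sqrt(-12)*(13 + sqrt(-12))) = 1/(6355 + 2*(2*I*sqrt(3))*(13 + 2*I*sqrt(3))) = 1/(6355 + 4*I*sqrt(3)*(13 + 2*I*sqrt(3)))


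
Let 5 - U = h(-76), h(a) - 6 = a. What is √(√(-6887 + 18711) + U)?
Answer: √(75 + 4*√739) ≈ 13.555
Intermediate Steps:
h(a) = 6 + a
U = 75 (U = 5 - (6 - 76) = 5 - 1*(-70) = 5 + 70 = 75)
√(√(-6887 + 18711) + U) = √(√(-6887 + 18711) + 75) = √(√11824 + 75) = √(4*√739 + 75) = √(75 + 4*√739)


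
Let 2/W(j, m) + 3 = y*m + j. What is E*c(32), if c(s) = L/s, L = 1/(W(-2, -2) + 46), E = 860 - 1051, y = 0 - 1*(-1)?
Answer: -1337/10240 ≈ -0.13057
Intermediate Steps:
y = 1 (y = 0 + 1 = 1)
W(j, m) = 2/(-3 + j + m) (W(j, m) = 2/(-3 + (1*m + j)) = 2/(-3 + (m + j)) = 2/(-3 + (j + m)) = 2/(-3 + j + m))
E = -191
L = 7/320 (L = 1/(2/(-3 - 2 - 2) + 46) = 1/(2/(-7) + 46) = 1/(2*(-1/7) + 46) = 1/(-2/7 + 46) = 1/(320/7) = 7/320 ≈ 0.021875)
c(s) = 7/(320*s)
E*c(32) = -1337/(320*32) = -191*7/10240 = -1337/10240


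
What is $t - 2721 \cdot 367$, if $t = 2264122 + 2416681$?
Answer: $3682196$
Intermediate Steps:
$t = 4680803$
$t - 2721 \cdot 367 = 4680803 - 2721 \cdot 367 = 4680803 - 998607 = 3682196$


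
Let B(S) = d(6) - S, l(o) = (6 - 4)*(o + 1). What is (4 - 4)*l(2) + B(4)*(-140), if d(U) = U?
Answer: -280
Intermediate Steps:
l(o) = 2 + 2*o (l(o) = 2*(1 + o) = 2 + 2*o)
B(S) = 6 - S
(4 - 4)*l(2) + B(4)*(-140) = (4 - 4)*(2 + 2*2) + (6 - 1*4)*(-140) = 0*(2 + 4) + (6 - 4)*(-140) = 0*6 + 2*(-140) = 0 - 280 = -280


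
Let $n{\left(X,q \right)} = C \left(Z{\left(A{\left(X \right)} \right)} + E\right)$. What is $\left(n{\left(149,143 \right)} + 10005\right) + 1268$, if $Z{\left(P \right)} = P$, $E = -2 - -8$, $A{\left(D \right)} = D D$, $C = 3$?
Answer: $77894$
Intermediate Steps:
$A{\left(D \right)} = D^{2}$
$E = 6$ ($E = -2 + 8 = 6$)
$n{\left(X,q \right)} = 18 + 3 X^{2}$ ($n{\left(X,q \right)} = 3 \left(X^{2} + 6\right) = 3 \left(6 + X^{2}\right) = 18 + 3 X^{2}$)
$\left(n{\left(149,143 \right)} + 10005\right) + 1268 = \left(\left(18 + 3 \cdot 149^{2}\right) + 10005\right) + 1268 = \left(\left(18 + 3 \cdot 22201\right) + 10005\right) + 1268 = \left(\left(18 + 66603\right) + 10005\right) + 1268 = \left(66621 + 10005\right) + 1268 = 76626 + 1268 = 77894$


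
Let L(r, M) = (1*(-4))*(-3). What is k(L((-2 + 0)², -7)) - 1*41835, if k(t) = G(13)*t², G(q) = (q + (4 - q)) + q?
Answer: -39387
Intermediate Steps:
L(r, M) = 12 (L(r, M) = -4*(-3) = 12)
G(q) = 4 + q
k(t) = 17*t² (k(t) = (4 + 13)*t² = 17*t²)
k(L((-2 + 0)², -7)) - 1*41835 = 17*12² - 1*41835 = 17*144 - 41835 = 2448 - 41835 = -39387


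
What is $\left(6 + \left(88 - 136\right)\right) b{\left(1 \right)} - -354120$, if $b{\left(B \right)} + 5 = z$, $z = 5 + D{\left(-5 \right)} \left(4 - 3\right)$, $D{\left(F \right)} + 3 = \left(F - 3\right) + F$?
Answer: $354792$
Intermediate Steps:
$D{\left(F \right)} = -6 + 2 F$ ($D{\left(F \right)} = -3 + \left(\left(F - 3\right) + F\right) = -3 + \left(\left(-3 + F\right) + F\right) = -3 + \left(-3 + 2 F\right) = -6 + 2 F$)
$z = -11$ ($z = 5 + \left(-6 + 2 \left(-5\right)\right) \left(4 - 3\right) = 5 + \left(-6 - 10\right) 1 = 5 - 16 = -11$)
$b{\left(B \right)} = -16$ ($b{\left(B \right)} = -5 - 11 = -16$)
$\left(6 + \left(88 - 136\right)\right) b{\left(1 \right)} - -354120 = \left(6 + \left(88 - 136\right)\right) \left(-16\right) - -354120 = \left(6 + \left(88 - 136\right)\right) \left(-16\right) + 354120 = \left(6 - 48\right) \left(-16\right) + 354120 = \left(-42\right) \left(-16\right) + 354120 = 672 + 354120 = 354792$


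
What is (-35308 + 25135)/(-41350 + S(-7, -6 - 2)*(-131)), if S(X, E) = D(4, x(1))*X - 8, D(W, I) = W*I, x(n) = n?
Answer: 10173/36634 ≈ 0.27769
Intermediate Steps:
D(W, I) = I*W
S(X, E) = -8 + 4*X (S(X, E) = (1*4)*X - 8 = 4*X - 8 = -8 + 4*X)
(-35308 + 25135)/(-41350 + S(-7, -6 - 2)*(-131)) = (-35308 + 25135)/(-41350 + (-8 + 4*(-7))*(-131)) = -10173/(-41350 + (-8 - 28)*(-131)) = -10173/(-41350 - 36*(-131)) = -10173/(-41350 + 4716) = -10173/(-36634) = -10173*(-1/36634) = 10173/36634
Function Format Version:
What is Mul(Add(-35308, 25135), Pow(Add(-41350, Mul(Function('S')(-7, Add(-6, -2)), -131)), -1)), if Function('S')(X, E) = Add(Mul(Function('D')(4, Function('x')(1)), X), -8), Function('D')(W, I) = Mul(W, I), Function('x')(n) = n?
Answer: Rational(10173, 36634) ≈ 0.27769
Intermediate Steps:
Function('D')(W, I) = Mul(I, W)
Function('S')(X, E) = Add(-8, Mul(4, X)) (Function('S')(X, E) = Add(Mul(Mul(1, 4), X), -8) = Add(Mul(4, X), -8) = Add(-8, Mul(4, X)))
Mul(Add(-35308, 25135), Pow(Add(-41350, Mul(Function('S')(-7, Add(-6, -2)), -131)), -1)) = Mul(Add(-35308, 25135), Pow(Add(-41350, Mul(Add(-8, Mul(4, -7)), -131)), -1)) = Mul(-10173, Pow(Add(-41350, Mul(Add(-8, -28), -131)), -1)) = Mul(-10173, Pow(Add(-41350, Mul(-36, -131)), -1)) = Mul(-10173, Pow(Add(-41350, 4716), -1)) = Mul(-10173, Pow(-36634, -1)) = Mul(-10173, Rational(-1, 36634)) = Rational(10173, 36634)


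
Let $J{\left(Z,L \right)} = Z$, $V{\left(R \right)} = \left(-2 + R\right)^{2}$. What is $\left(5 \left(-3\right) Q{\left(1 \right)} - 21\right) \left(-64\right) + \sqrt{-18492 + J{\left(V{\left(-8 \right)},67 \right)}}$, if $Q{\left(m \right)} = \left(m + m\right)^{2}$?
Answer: $5184 + 22 i \sqrt{38} \approx 5184.0 + 135.62 i$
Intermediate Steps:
$Q{\left(m \right)} = 4 m^{2}$ ($Q{\left(m \right)} = \left(2 m\right)^{2} = 4 m^{2}$)
$\left(5 \left(-3\right) Q{\left(1 \right)} - 21\right) \left(-64\right) + \sqrt{-18492 + J{\left(V{\left(-8 \right)},67 \right)}} = \left(5 \left(-3\right) 4 \cdot 1^{2} - 21\right) \left(-64\right) + \sqrt{-18492 + \left(-2 - 8\right)^{2}} = \left(- 15 \cdot 4 \cdot 1 - 21\right) \left(-64\right) + \sqrt{-18492 + \left(-10\right)^{2}} = \left(\left(-15\right) 4 - 21\right) \left(-64\right) + \sqrt{-18492 + 100} = \left(-60 - 21\right) \left(-64\right) + \sqrt{-18392} = \left(-81\right) \left(-64\right) + 22 i \sqrt{38} = 5184 + 22 i \sqrt{38}$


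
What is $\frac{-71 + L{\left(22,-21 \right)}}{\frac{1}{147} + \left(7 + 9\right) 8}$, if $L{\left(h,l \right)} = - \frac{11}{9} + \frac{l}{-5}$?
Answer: $- \frac{149989}{282255} \approx -0.53139$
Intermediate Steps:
$L{\left(h,l \right)} = - \frac{11}{9} - \frac{l}{5}$ ($L{\left(h,l \right)} = \left(-11\right) \frac{1}{9} + l \left(- \frac{1}{5}\right) = - \frac{11}{9} - \frac{l}{5}$)
$\frac{-71 + L{\left(22,-21 \right)}}{\frac{1}{147} + \left(7 + 9\right) 8} = \frac{-71 - - \frac{134}{45}}{\frac{1}{147} + \left(7 + 9\right) 8} = \frac{-71 + \left(- \frac{11}{9} + \frac{21}{5}\right)}{\frac{1}{147} + 16 \cdot 8} = \frac{-71 + \frac{134}{45}}{\frac{1}{147} + 128} = - \frac{3061}{45 \cdot \frac{18817}{147}} = \left(- \frac{3061}{45}\right) \frac{147}{18817} = - \frac{149989}{282255}$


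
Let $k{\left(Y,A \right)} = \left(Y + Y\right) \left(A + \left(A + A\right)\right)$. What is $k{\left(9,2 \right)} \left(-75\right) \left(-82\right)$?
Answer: $664200$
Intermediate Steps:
$k{\left(Y,A \right)} = 6 A Y$ ($k{\left(Y,A \right)} = 2 Y \left(A + 2 A\right) = 2 Y 3 A = 6 A Y$)
$k{\left(9,2 \right)} \left(-75\right) \left(-82\right) = 6 \cdot 2 \cdot 9 \left(-75\right) \left(-82\right) = 108 \left(-75\right) \left(-82\right) = \left(-8100\right) \left(-82\right) = 664200$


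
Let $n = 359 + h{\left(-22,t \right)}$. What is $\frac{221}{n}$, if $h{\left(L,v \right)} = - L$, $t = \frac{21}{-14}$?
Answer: $\frac{221}{381} \approx 0.58005$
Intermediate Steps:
$t = - \frac{3}{2}$ ($t = 21 \left(- \frac{1}{14}\right) = - \frac{3}{2} \approx -1.5$)
$n = 381$ ($n = 359 - -22 = 359 + 22 = 381$)
$\frac{221}{n} = \frac{221}{381}$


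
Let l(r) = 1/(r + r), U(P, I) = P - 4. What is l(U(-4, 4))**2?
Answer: 1/256 ≈ 0.0039063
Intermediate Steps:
U(P, I) = -4 + P
l(r) = 1/(2*r)
l(U(-4, 4))**2 = (1/(2*(-4 - 4)))**2 = ((1/2)/(-8))**2 = ((1/2)*(-1/8))**2 = (-1/16)**2 = 1/256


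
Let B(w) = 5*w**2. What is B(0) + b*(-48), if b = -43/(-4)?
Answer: -516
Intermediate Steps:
b = 43/4 (b = -43*(-1/4) = 43/4 ≈ 10.750)
B(0) + b*(-48) = 5*0**2 + (43/4)*(-48) = 5*0 - 516 = 0 - 516 = -516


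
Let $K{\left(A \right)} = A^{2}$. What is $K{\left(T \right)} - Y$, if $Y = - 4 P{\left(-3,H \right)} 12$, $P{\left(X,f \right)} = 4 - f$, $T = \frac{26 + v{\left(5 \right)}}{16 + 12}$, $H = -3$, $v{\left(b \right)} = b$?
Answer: $\frac{264385}{784} \approx 337.23$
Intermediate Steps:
$T = \frac{31}{28}$ ($T = \frac{26 + 5}{16 + 12} = \frac{31}{28} \approx 1.1071$)
$Y = -336$ ($Y = - 4 \left(4 - -3\right) 12 = - 4 \left(4 + 3\right) 12 = \left(-4\right) 7 \cdot 12 = \left(-28\right) 12 = -336$)
$K{\left(T \right)} - Y = \left(\frac{31}{28}\right)^{2} - -336 = \frac{961}{784} + 336 = \frac{264385}{784}$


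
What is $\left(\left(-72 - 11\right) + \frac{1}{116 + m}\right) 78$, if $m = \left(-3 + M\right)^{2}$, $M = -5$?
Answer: $- \frac{194207}{30} \approx -6473.6$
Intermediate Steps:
$m = 64$ ($m = \left(-3 - 5\right)^{2} = \left(-8\right)^{2} = 64$)
$\left(\left(-72 - 11\right) + \frac{1}{116 + m}\right) 78 = \left(\left(-72 - 11\right) + \frac{1}{116 + 64}\right) 78 = \left(\left(-72 - 11\right) + \frac{1}{180}\right) 78 = \left(-83 + \frac{1}{180}\right) 78 = \left(- \frac{14939}{180}\right) 78 = - \frac{194207}{30}$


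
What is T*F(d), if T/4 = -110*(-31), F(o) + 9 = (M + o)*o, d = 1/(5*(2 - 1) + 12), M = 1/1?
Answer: -35232120/289 ≈ -1.2191e+5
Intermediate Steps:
M = 1
d = 1/17 (d = 1/(5*1 + 12) = 1/(5 + 12) = 1/17 ≈ 0.058824)
F(o) = -9 + o*(1 + o) (F(o) = -9 + (1 + o)*o = -9 + o*(1 + o))
T = 13640 (T = 4*(-110*(-31)) = 4*3410 = 13640)
T*F(d) = 13640*(-9 + 1/17 + (1/17)²) = 13640*(-9 + 1/17 + 1/289) = 13640*(-2583/289) = -35232120/289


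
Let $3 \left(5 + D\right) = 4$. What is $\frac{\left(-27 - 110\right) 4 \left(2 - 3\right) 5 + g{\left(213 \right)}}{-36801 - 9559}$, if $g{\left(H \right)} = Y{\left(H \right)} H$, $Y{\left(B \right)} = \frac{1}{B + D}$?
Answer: $- \frac{28219}{477280} \approx -0.059125$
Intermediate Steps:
$D = - \frac{11}{3}$ ($D = -5 + \frac{1}{3} \cdot 4 = -5 + \frac{4}{3} = - \frac{11}{3} \approx -3.6667$)
$Y{\left(B \right)} = \frac{1}{- \frac{11}{3} + B}$ ($Y{\left(B \right)} = \frac{1}{B - \frac{11}{3}} = \frac{1}{- \frac{11}{3} + B}$)
$g{\left(H \right)} = \frac{3 H}{-11 + 3 H}$ ($g{\left(H \right)} = \frac{3}{-11 + 3 H} H = \frac{3 H}{-11 + 3 H}$)
$\frac{\left(-27 - 110\right) 4 \left(2 - 3\right) 5 + g{\left(213 \right)}}{-36801 - 9559} = \frac{\left(-27 - 110\right) 4 \left(2 - 3\right) 5 + 3 \cdot 213 \frac{1}{-11 + 3 \cdot 213}}{-36801 - 9559} = \frac{- 137 \cdot 4 \left(-1\right) 5 + 3 \cdot 213 \frac{1}{-11 + 639}}{-46360} = \left(- 137 \left(\left(-4\right) 5\right) + 3 \cdot 213 \cdot \frac{1}{628}\right) \left(- \frac{1}{46360}\right) = \left(\left(-137\right) \left(-20\right) + 3 \cdot 213 \cdot \frac{1}{628}\right) \left(- \frac{1}{46360}\right) = \left(2740 + \frac{639}{628}\right) \left(- \frac{1}{46360}\right) = \frac{1721359}{628} \left(- \frac{1}{46360}\right) = - \frac{28219}{477280}$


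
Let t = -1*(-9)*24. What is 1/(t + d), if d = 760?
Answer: 1/976 ≈ 0.0010246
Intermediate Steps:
t = 216 (t = 9*24 = 216)
1/(t + d) = 1/(216 + 760) = 1/976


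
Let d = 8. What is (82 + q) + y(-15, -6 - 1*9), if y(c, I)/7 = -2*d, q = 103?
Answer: 73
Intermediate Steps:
y(c, I) = -112 (y(c, I) = 7*(-2*8) = 7*(-16) = -112)
(82 + q) + y(-15, -6 - 1*9) = (82 + 103) - 112 = 185 - 112 = 73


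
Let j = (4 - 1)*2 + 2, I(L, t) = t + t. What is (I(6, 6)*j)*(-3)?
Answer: -288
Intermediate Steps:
I(L, t) = 2*t
j = 8 (j = 3*2 + 2 = 6 + 2 = 8)
(I(6, 6)*j)*(-3) = ((2*6)*8)*(-3) = (12*8)*(-3) = 96*(-3) = -288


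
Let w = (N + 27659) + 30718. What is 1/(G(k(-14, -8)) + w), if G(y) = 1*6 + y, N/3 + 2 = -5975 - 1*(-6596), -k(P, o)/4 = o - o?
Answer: 1/60240 ≈ 1.6600e-5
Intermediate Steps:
k(P, o) = 0 (k(P, o) = -4*(o - o) = -4*0 = 0)
N = 1857 (N = -6 + 3*(-5975 - 1*(-6596)) = -6 + 3*(-5975 + 6596) = -6 + 3*621 = -6 + 1863 = 1857)
G(y) = 6 + y
w = 60234 (w = (1857 + 27659) + 30718 = 29516 + 30718 = 60234)
1/(G(k(-14, -8)) + w) = 1/((6 + 0) + 60234) = 1/(6 + 60234) = 1/60240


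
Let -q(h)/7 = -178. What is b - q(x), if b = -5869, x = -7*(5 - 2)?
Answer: -7115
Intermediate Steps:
x = -21 (x = -7*3 = -21)
q(h) = 1246 (q(h) = -7*(-178) = 1246)
b - q(x) = -5869 - 1*1246 = -5869 - 1246 = -7115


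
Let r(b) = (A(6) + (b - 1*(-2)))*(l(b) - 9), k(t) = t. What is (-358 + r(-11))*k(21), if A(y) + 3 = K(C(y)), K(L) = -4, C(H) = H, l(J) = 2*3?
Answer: -6510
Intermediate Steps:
l(J) = 6
A(y) = -7 (A(y) = -3 - 4 = -7)
r(b) = 15 - 3*b (r(b) = (-7 + (b - 1*(-2)))*(6 - 9) = (-7 + (b + 2))*(-3) = (-7 + (2 + b))*(-3) = (-5 + b)*(-3) = 15 - 3*b)
(-358 + r(-11))*k(21) = (-358 + (15 - 3*(-11)))*21 = (-358 + (15 + 33))*21 = (-358 + 48)*21 = -310*21 = -6510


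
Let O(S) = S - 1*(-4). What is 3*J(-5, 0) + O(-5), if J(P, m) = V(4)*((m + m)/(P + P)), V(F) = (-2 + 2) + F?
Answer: -1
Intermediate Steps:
V(F) = F (V(F) = 0 + F = F)
J(P, m) = 4*m/P (J(P, m) = 4*((m + m)/(P + P)) = 4*((2*m)/((2*P))) = 4*((2*m)*(1/(2*P))) = 4*(m/P) = 4*m/P)
O(S) = 4 + S (O(S) = S + 4 = 4 + S)
3*J(-5, 0) + O(-5) = 3*(4*0/(-5)) + (4 - 5) = 3*(4*0*(-⅕)) - 1 = 3*0 - 1 = 0 - 1 = -1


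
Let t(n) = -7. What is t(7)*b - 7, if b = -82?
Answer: 567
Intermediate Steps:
t(7)*b - 7 = -7*(-82) - 7 = 574 - 7 = 567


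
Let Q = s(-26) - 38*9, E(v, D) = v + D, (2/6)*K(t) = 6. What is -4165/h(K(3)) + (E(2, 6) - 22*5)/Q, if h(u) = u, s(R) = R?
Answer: -382721/1656 ≈ -231.11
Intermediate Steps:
K(t) = 18 (K(t) = 3*6 = 18)
E(v, D) = D + v
Q = -368 (Q = -26 - 38*9 = -26 - 1*342 = -26 - 342 = -368)
-4165/h(K(3)) + (E(2, 6) - 22*5)/Q = -4165/18 + ((6 + 2) - 22*5)/(-368) = -4165*1/18 + (8 - 110)*(-1/368) = -4165/18 - 102*(-1/368) = -4165/18 + 51/184 = -382721/1656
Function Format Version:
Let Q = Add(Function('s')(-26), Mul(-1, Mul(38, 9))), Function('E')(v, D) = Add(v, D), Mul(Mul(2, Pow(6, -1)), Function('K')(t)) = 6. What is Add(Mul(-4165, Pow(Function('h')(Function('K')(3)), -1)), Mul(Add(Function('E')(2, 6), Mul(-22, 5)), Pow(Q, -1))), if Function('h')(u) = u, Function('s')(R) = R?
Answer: Rational(-382721, 1656) ≈ -231.11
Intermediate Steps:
Function('K')(t) = 18 (Function('K')(t) = Mul(3, 6) = 18)
Function('E')(v, D) = Add(D, v)
Q = -368 (Q = Add(-26, Mul(-1, Mul(38, 9))) = Add(-26, Mul(-1, 342)) = Add(-26, -342) = -368)
Add(Mul(-4165, Pow(Function('h')(Function('K')(3)), -1)), Mul(Add(Function('E')(2, 6), Mul(-22, 5)), Pow(Q, -1))) = Add(Mul(-4165, Pow(18, -1)), Mul(Add(Add(6, 2), Mul(-22, 5)), Pow(-368, -1))) = Add(Mul(-4165, Rational(1, 18)), Mul(Add(8, -110), Rational(-1, 368))) = Add(Rational(-4165, 18), Mul(-102, Rational(-1, 368))) = Add(Rational(-4165, 18), Rational(51, 184)) = Rational(-382721, 1656)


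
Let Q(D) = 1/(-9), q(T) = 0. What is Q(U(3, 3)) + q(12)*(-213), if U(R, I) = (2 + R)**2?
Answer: -1/9 ≈ -0.11111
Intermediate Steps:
Q(D) = -1/9 (Q(D) = 1*(-1/9) = -1/9)
Q(U(3, 3)) + q(12)*(-213) = -1/9 + 0*(-213) = -1/9 + 0 = -1/9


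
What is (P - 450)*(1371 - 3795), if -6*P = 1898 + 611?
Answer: 2104436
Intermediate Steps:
P = -2509/6 (P = -(1898 + 611)/6 = -⅙*2509 = -2509/6 ≈ -418.17)
(P - 450)*(1371 - 3795) = (-2509/6 - 450)*(1371 - 3795) = -5209/6*(-2424) = 2104436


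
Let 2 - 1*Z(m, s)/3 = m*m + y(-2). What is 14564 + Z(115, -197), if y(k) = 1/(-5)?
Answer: -125522/5 ≈ -25104.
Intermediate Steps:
y(k) = -⅕
Z(m, s) = 33/5 - 3*m² (Z(m, s) = 6 - 3*(m*m - ⅕) = 6 - 3*(m² - ⅕) = 6 - 3*(-⅕ + m²) = 6 + (⅗ - 3*m²) = 33/5 - 3*m²)
14564 + Z(115, -197) = 14564 + (33/5 - 3*115²) = 14564 + (33/5 - 3*13225) = 14564 + (33/5 - 39675) = 14564 - 198342/5 = -125522/5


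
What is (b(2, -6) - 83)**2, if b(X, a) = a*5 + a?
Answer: 14161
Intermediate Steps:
b(X, a) = 6*a (b(X, a) = 5*a + a = 6*a)
(b(2, -6) - 83)**2 = (6*(-6) - 83)**2 = (-36 - 83)**2 = (-119)**2 = 14161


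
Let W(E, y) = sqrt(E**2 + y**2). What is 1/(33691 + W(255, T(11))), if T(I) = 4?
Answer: 33691/1135018440 - sqrt(65041)/1135018440 ≈ 2.9459e-5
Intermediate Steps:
1/(33691 + W(255, T(11))) = 1/(33691 + sqrt(255**2 + 4**2)) = 1/(33691 + sqrt(65025 + 16)) = 1/(33691 + sqrt(65041))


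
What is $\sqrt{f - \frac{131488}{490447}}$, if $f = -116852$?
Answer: $\frac{2 i \sqrt{7026860305774101}}{490447} \approx 341.84 i$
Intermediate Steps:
$\sqrt{f - \frac{131488}{490447}} = \sqrt{-116852 - \frac{131488}{490447}} = \sqrt{- \frac{57309844332}{490447}} = \frac{2 i \sqrt{7026860305774101}}{490447}$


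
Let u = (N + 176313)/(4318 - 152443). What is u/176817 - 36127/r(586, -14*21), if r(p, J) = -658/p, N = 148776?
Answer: 4400594492872938/136775316875 ≈ 32174.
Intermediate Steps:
u = -108363/49375 (u = (148776 + 176313)/(4318 - 152443) = 325089/(-148125) = 325089*(-1/148125) = -108363/49375 ≈ -2.1947)
u/176817 - 36127/r(586, -14*21) = -108363/49375/176817 - 36127/((-658/586)) = -108363/49375*1/176817 - 36127/((-658*1/586)) = -36121/2910113125 - 36127/(-329/293) = -36121/2910113125 - 36127*(-293/329) = -36121/2910113125 + 1512173/47 = 4400594492872938/136775316875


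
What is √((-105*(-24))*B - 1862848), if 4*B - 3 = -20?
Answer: I*√1873558 ≈ 1368.8*I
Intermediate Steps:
B = -17/4 (B = ¾ + (¼)*(-20) = ¾ - 5 = -17/4 ≈ -4.2500)
√((-105*(-24))*B - 1862848) = √(-105*(-24)*(-17/4) - 1862848) = √(2520*(-17/4) - 1862848) = √(-10710 - 1862848) = √(-1873558) = I*√1873558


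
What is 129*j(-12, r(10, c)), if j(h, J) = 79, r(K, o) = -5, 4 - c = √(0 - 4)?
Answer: 10191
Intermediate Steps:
c = 4 - 2*I (c = 4 - √(0 - 4) = 4 - √(-4) = 4 - 2*I ≈ 4.0 - 2.0*I)
129*j(-12, r(10, c)) = 129*79 = 10191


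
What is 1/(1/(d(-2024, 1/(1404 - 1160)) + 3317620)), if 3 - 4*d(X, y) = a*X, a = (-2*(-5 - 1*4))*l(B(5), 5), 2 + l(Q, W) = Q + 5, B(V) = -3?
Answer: 13270483/4 ≈ 3.3176e+6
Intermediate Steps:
l(Q, W) = 3 + Q (l(Q, W) = -2 + (Q + 5) = -2 + (5 + Q) = 3 + Q)
a = 0 (a = (-2*(-5 - 1*4))*(3 - 3) = -2*(-5 - 4)*0 = -2*(-9)*0 = 18*0 = 0)
d(X, y) = ¾ (d(X, y) = ¾ - 0*X = ¾ - ¼*0 = ¾ + 0 = ¾)
1/(1/(d(-2024, 1/(1404 - 1160)) + 3317620)) = 1/(1/(¾ + 3317620)) = 1/(1/(13270483/4)) = 1/(4/13270483) = 13270483/4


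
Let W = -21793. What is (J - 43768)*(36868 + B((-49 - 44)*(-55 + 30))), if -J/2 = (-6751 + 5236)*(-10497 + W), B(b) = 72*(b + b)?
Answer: -36379781116624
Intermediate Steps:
B(b) = 144*b (B(b) = 72*(2*b) = 144*b)
J = -97838700 (J = -2*(-6751 + 5236)*(-10497 - 21793) = -(-3030)*(-32290) = -2*48919350 = -97838700)
(J - 43768)*(36868 + B((-49 - 44)*(-55 + 30))) = (-97838700 - 43768)*(36868 + 144*((-49 - 44)*(-55 + 30))) = -97882468*(36868 + 144*(-93*(-25))) = -97882468*(36868 + 144*2325) = -97882468*(36868 + 334800) = -97882468*371668 = -36379781116624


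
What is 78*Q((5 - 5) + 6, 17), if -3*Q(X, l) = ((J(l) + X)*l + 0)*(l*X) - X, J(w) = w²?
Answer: -13299624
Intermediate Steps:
Q(X, l) = X/3 - X*l²*(X + l²)/3 (Q(X, l) = -(((l² + X)*l + 0)*(l*X) - X)/3 = -(((X + l²)*l + 0)*(X*l) - X)/3 = -((l*(X + l²) + 0)*(X*l) - X)/3 = -((l*(X + l²))*(X*l) - X)/3 = -(X*l²*(X + l²) - X)/3 = -(-X + X*l²*(X + l²))/3 = X/3 - X*l²*(X + l²)/3)
78*Q((5 - 5) + 6, 17) = 78*(((5 - 5) + 6)*(1 - 1*17⁴ - 1*((5 - 5) + 6)*17²)/3) = 78*((0 + 6)*(1 - 1*83521 - 1*(0 + 6)*289)/3) = 78*((⅓)*6*(1 - 83521 - 1*6*289)) = 78*((⅓)*6*(1 - 83521 - 1734)) = 78*((⅓)*6*(-85254)) = 78*(-170508) = -13299624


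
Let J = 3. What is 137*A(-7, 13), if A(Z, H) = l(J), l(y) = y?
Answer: 411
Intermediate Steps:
A(Z, H) = 3
137*A(-7, 13) = 137*3 = 411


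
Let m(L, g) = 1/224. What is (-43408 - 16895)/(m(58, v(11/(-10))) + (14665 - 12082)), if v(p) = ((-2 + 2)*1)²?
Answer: -13507872/578593 ≈ -23.346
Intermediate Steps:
v(p) = 0 (v(p) = (0*1)² = 0² = 0)
m(L, g) = 1/224
(-43408 - 16895)/(m(58, v(11/(-10))) + (14665 - 12082)) = (-43408 - 16895)/(1/224 + (14665 - 12082)) = -60303/(1/224 + 2583) = -60303/578593/224 = -60303*224/578593 = -13507872/578593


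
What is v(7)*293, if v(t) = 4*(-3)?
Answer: -3516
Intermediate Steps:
v(t) = -12
v(7)*293 = -12*293 = -3516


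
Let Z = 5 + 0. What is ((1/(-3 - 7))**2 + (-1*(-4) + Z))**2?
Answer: 811801/10000 ≈ 81.180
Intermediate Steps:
Z = 5
((1/(-3 - 7))**2 + (-1*(-4) + Z))**2 = ((1/(-3 - 7))**2 + (-1*(-4) + 5))**2 = ((1/(-10))**2 + (4 + 5))**2 = ((-1/10)**2 + 9)**2 = (1/100 + 9)**2 = (901/100)**2 = 811801/10000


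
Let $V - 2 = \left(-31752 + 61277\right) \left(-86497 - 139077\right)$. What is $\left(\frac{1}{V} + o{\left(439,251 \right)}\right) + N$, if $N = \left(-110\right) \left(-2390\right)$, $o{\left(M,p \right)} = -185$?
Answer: $\frac{1749700906904819}{6660072348} \approx 2.6272 \cdot 10^{5}$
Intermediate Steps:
$V = -6660072348$ ($V = 2 + \left(-31752 + 61277\right) \left(-86497 - 139077\right) = 2 + 29525 \left(-225574\right) = 2 - 6660072350 = -6660072348$)
$N = 262900$
$\left(\frac{1}{V} + o{\left(439,251 \right)}\right) + N = \left(\frac{1}{-6660072348} - 185\right) + 262900 = \left(- \frac{1}{6660072348} - 185\right) + 262900 = - \frac{1232113384381}{6660072348} + 262900 = \frac{1749700906904819}{6660072348}$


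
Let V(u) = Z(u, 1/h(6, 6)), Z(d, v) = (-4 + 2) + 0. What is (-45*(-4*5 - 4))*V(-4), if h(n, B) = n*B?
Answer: -2160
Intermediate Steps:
h(n, B) = B*n
Z(d, v) = -2 (Z(d, v) = -2 + 0 = -2)
V(u) = -2
(-45*(-4*5 - 4))*V(-4) = -45*(-4*5 - 4)*(-2) = -45*(-20 - 4)*(-2) = -45*(-24)*(-2) = 1080*(-2) = -2160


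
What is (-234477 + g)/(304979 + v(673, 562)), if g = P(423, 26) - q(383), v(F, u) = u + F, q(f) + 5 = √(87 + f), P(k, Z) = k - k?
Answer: -117236/153107 - √470/306214 ≈ -0.76578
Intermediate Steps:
P(k, Z) = 0
q(f) = -5 + √(87 + f)
v(F, u) = F + u
g = 5 - √470 (g = 0 - (-5 + √(87 + 383)) = 0 - (-5 + √470) = 0 + (5 - √470) = 5 - √470 ≈ -16.679)
(-234477 + g)/(304979 + v(673, 562)) = (-234477 + (5 - √470))/(304979 + (673 + 562)) = (-234472 - √470)/(304979 + 1235) = (-234472 - √470)/306214 = (-234472 - √470)*(1/306214) = -117236/153107 - √470/306214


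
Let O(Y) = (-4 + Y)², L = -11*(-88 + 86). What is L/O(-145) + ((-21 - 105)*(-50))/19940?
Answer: 7015249/22134397 ≈ 0.31694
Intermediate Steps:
L = 22 (L = -11*(-2) = 22)
L/O(-145) + ((-21 - 105)*(-50))/19940 = 22/((-4 - 145)²) + ((-21 - 105)*(-50))/19940 = 22/((-149)²) - 126*(-50)*(1/19940) = 22/22201 + 6300*(1/19940) = 22*(1/22201) + 315/997 = 22/22201 + 315/997 = 7015249/22134397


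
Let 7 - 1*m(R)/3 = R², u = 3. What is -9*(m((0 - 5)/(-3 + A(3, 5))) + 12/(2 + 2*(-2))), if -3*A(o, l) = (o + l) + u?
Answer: -1917/16 ≈ -119.81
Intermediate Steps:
A(o, l) = -1 - l/3 - o/3 (A(o, l) = -((o + l) + 3)/3 = -((l + o) + 3)/3 = -(3 + l + o)/3 = -1 - l/3 - o/3)
m(R) = 21 - 3*R²
-9*(m((0 - 5)/(-3 + A(3, 5))) + 12/(2 + 2*(-2))) = -9*((21 - 3*(0 - 5)²/(-3 + (-1 - ⅓*5 - ⅓*3))²) + 12/(2 + 2*(-2))) = -9*((21 - 3*25/(-3 + (-1 - 5/3 - 1))²) + 12/(2 - 4)) = -9*((21 - 3*25/(-3 - 11/3)²) + 12/(-2)) = -9*((21 - 3*(-5/(-20/3))²) + 12*(-½)) = -9*((21 - 3*(-5*(-3/20))²) - 6) = -9*((21 - 3*(¾)²) - 6) = -9*((21 - 3*9/16) - 6) = -9*((21 - 27/16) - 6) = -9*(309/16 - 6) = -9*213/16 = -1917/16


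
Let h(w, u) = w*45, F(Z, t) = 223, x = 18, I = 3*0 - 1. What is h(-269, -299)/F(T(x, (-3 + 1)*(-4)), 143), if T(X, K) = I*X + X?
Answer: -12105/223 ≈ -54.283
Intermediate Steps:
I = -1 (I = 0 - 1 = -1)
T(X, K) = 0 (T(X, K) = -X + X = 0)
h(w, u) = 45*w
h(-269, -299)/F(T(x, (-3 + 1)*(-4)), 143) = (45*(-269))/223 = -12105*1/223 = -12105/223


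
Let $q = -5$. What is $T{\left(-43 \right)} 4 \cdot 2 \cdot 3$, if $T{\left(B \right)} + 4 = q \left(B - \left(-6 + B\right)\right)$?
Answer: $-816$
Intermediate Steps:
$T{\left(B \right)} = -34$ ($T{\left(B \right)} = -4 - 5 \left(B - \left(-6 + B\right)\right) = -4 - 30 = -34$)
$T{\left(-43 \right)} 4 \cdot 2 \cdot 3 = - 34 \cdot 4 \cdot 2 \cdot 3 = - 34 \cdot 8 \cdot 3 = \left(-34\right) 24 = -816$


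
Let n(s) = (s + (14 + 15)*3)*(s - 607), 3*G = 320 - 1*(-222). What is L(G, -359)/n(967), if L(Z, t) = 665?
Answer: 133/75888 ≈ 0.0017526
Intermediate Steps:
G = 542/3 (G = (320 - 1*(-222))/3 = (320 + 222)/3 = (⅓)*542 = 542/3 ≈ 180.67)
n(s) = (-607 + s)*(87 + s) (n(s) = (s + 29*3)*(-607 + s) = (s + 87)*(-607 + s) = (87 + s)*(-607 + s) = (-607 + s)*(87 + s))
L(G, -359)/n(967) = 665/(-52809 + 967² - 520*967) = 665/(-52809 + 935089 - 502840) = 665/379440 = 665*(1/379440) = 133/75888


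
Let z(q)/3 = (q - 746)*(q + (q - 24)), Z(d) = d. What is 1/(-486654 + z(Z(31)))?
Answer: -1/568164 ≈ -1.7601e-6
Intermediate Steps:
z(q) = 3*(-746 + q)*(-24 + 2*q) (z(q) = 3*((q - 746)*(q + (q - 24))) = 3*((-746 + q)*(q + (-24 + q))) = 3*((-746 + q)*(-24 + 2*q)) = 3*(-746 + q)*(-24 + 2*q))
1/(-486654 + z(Z(31))) = 1/(-486654 + (53712 - 4548*31 + 6*31²)) = 1/(-486654 + (53712 - 140988 + 6*961)) = 1/(-486654 + (53712 - 140988 + 5766)) = 1/(-486654 - 81510) = 1/(-568164) = -1/568164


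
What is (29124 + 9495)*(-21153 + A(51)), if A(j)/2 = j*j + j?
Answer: -612072531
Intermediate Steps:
A(j) = 2*j + 2*j**2 (A(j) = 2*(j*j + j) = 2*(j**2 + j) = 2*(j + j**2) = 2*j + 2*j**2)
(29124 + 9495)*(-21153 + A(51)) = (29124 + 9495)*(-21153 + 2*51*(1 + 51)) = 38619*(-21153 + 2*51*52) = 38619*(-21153 + 5304) = 38619*(-15849) = -612072531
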